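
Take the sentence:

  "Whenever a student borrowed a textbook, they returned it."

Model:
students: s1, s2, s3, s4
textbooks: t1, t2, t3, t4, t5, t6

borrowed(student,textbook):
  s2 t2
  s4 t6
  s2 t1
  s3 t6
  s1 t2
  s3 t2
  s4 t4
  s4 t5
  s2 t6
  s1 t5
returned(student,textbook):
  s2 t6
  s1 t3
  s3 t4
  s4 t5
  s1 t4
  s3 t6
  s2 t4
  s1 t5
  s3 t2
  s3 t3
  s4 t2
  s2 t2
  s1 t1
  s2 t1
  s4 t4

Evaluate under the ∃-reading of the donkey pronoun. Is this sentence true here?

True

"it" takes "a textbook" as antecedent — a donkey pronoun bound across the clause boundary.
Weak reading: every student s with some borrowed-textbook has at least one borrowed-textbook t such that returned(s,t).
Per student: s1:✓  s2:✓  s3:✓  s4:✓
Every student in the restrictor has a witness.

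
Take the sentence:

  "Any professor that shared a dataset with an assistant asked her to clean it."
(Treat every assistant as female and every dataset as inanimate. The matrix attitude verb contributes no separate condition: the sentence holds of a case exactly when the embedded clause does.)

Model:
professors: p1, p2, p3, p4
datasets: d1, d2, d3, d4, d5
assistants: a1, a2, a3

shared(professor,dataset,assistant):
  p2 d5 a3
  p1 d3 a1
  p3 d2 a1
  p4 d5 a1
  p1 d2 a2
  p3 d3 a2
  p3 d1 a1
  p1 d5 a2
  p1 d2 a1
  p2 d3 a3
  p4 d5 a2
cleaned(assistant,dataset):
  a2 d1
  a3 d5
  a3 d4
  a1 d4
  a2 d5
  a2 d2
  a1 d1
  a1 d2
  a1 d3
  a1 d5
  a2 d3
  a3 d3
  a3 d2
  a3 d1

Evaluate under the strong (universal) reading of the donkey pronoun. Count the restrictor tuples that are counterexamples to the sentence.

0

"her" takes "an assistant" as antecedent and "it" takes "a dataset"; both are donkey pronouns co-varying with the restrictor.
Strong reading: for every (p,d,a) with shared(p,d,a), cleaned(a,d).
Restrictor triples: (p1,d2,a1)→cleaned(a1,d2) ✓  (p1,d2,a2)→cleaned(a2,d2) ✓  (p1,d3,a1)→cleaned(a1,d3) ✓  (p1,d5,a2)→cleaned(a2,d5) ✓  (p2,d3,a3)→cleaned(a3,d3) ✓  (p2,d5,a3)→cleaned(a3,d5) ✓  (p3,d1,a1)→cleaned(a1,d1) ✓  (p3,d2,a1)→cleaned(a1,d2) ✓  (p3,d3,a2)→cleaned(a2,d3) ✓  (p4,d5,a1)→cleaned(a1,d5) ✓  (p4,d5,a2)→cleaned(a2,d5) ✓
Counterexamples (restrictor triples failing the scope): 0.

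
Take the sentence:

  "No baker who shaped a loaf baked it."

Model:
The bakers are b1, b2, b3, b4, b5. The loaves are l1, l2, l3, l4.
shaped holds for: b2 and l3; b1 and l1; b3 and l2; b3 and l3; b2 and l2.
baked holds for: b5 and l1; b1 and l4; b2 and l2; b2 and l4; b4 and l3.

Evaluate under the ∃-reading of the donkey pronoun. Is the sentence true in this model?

"it" takes "a loaf" as antecedent — a donkey pronoun bound across the clause boundary.
Truth condition: for no (b,l) with shaped(b,l) does baked(b,l) hold.
Restrictor pairs — does the scope hold? (b1,l1):fails  (b2,l2):holds  (b2,l3):fails  (b3,l2):fails  (b3,l3):fails
Scope holds for 1 pair(s), so the sentence is false.

False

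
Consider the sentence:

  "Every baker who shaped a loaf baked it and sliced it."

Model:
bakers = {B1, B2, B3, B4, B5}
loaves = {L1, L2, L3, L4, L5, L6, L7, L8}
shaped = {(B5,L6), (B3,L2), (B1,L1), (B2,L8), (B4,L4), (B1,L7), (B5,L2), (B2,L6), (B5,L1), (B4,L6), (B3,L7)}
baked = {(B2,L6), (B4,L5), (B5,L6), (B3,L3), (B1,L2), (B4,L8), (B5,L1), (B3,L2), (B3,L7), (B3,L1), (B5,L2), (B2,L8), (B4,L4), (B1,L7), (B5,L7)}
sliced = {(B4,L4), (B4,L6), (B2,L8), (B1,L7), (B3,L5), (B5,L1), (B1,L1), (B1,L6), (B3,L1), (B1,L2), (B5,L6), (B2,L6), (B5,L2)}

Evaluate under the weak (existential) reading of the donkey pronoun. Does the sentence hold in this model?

False

"it" takes "a loaf" as antecedent — a donkey pronoun bound across the clause boundary.
Weak reading: every baker b with some shaped-loaf has at least one shaped-loaf l such that baked(b,l) ∧ sliced(b,l).
Per baker: B1:✓  B2:✓  B3:✗  B4:✓  B5:✓
B3 has no witness among its shaped-loaves.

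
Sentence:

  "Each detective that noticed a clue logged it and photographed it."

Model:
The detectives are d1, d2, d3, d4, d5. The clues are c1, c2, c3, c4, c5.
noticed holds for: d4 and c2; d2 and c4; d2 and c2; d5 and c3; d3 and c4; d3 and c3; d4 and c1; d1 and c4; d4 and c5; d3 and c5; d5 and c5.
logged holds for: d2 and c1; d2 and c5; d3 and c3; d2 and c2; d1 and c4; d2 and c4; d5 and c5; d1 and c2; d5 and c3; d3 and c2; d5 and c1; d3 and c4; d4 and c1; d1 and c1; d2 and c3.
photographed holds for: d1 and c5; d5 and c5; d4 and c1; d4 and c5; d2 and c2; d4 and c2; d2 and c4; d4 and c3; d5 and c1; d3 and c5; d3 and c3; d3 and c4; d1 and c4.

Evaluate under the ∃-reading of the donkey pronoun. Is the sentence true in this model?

True

"it" takes "a clue" as antecedent — a donkey pronoun bound across the clause boundary.
Weak reading: every detective d with some noticed-clue has at least one noticed-clue c such that logged(d,c) ∧ photographed(d,c).
Per detective: d1:✓  d2:✓  d3:✓  d4:✓  d5:✓
Every detective in the restrictor has a witness.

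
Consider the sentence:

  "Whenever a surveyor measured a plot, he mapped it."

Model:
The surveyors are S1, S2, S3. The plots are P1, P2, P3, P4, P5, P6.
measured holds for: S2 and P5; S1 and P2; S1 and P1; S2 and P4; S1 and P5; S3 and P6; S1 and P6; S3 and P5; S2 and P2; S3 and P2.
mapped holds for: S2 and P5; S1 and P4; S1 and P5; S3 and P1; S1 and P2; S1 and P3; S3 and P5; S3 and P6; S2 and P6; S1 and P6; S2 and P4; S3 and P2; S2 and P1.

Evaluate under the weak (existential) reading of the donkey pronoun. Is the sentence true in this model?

True

"it" takes "a plot" as antecedent — a donkey pronoun bound across the clause boundary.
Weak reading: every surveyor s with some measured-plot has at least one measured-plot p such that mapped(s,p).
Per surveyor: S1:✓  S2:✓  S3:✓
Every surveyor in the restrictor has a witness.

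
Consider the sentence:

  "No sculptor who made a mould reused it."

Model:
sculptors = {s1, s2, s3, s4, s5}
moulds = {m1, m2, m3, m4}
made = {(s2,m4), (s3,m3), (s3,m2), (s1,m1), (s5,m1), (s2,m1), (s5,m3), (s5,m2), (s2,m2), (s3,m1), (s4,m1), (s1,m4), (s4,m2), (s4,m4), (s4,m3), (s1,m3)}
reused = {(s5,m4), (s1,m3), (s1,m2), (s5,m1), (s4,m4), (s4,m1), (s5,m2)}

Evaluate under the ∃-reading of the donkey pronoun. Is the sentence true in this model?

False

"it" takes "a mould" as antecedent — a donkey pronoun bound across the clause boundary.
Truth condition: for no (s,m) with made(s,m) does reused(s,m) hold.
Restrictor pairs — does the scope hold? (s1,m1):fails  (s1,m3):holds  (s1,m4):fails  (s2,m1):fails  (s2,m2):fails  (s2,m4):fails  (s3,m1):fails  (s3,m2):fails  (s3,m3):fails  (s4,m1):holds  (s4,m2):fails  (s4,m3):fails  (s4,m4):holds  (s5,m1):holds  (s5,m2):holds  (s5,m3):fails
Scope holds for 5 pair(s), so the sentence is false.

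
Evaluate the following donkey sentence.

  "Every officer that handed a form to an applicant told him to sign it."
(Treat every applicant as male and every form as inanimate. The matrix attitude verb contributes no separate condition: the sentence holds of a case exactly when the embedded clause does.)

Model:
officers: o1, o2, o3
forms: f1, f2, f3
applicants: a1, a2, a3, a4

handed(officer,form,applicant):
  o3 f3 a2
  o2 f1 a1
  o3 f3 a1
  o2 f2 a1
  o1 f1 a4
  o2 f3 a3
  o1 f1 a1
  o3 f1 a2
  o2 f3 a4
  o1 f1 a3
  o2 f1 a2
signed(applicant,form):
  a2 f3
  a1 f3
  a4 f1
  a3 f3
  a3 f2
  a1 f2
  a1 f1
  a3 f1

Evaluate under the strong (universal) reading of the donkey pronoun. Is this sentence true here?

"him" takes "an applicant" as antecedent and "it" takes "a form"; both are donkey pronouns co-varying with the restrictor.
Strong reading: for every (o,f,a) with handed(o,f,a), signed(a,f).
Restrictor triples: (o1,f1,a1)→signed(a1,f1) ✓  (o1,f1,a3)→signed(a3,f1) ✓  (o1,f1,a4)→signed(a4,f1) ✓  (o2,f1,a1)→signed(a1,f1) ✓  (o2,f1,a2)→signed(a2,f1) ✗  (o2,f2,a1)→signed(a1,f2) ✓  (o2,f3,a3)→signed(a3,f3) ✓  (o2,f3,a4)→signed(a4,f3) ✗  (o3,f1,a2)→signed(a2,f1) ✗  (o3,f3,a1)→signed(a1,f3) ✓  (o3,f3,a2)→signed(a2,f3) ✓
Counterexample: (o2,f1,a2) — signed(a2,f1) does not hold.

False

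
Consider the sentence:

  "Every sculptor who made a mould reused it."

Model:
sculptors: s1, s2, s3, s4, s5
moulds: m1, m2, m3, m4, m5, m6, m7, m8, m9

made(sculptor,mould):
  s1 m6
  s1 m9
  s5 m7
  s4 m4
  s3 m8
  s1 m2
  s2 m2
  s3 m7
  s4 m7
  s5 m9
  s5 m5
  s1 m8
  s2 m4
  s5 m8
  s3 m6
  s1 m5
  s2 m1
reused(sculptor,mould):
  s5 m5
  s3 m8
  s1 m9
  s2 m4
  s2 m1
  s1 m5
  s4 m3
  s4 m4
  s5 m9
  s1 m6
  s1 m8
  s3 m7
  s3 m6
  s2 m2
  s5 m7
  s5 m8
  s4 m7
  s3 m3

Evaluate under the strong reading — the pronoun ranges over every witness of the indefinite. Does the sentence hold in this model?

False

"it" takes "a mould" as antecedent — a donkey pronoun bound across the clause boundary.
Strong reading: for every (s,m) with made(s,m), reused(s,m).
Restrictor pairs: (s1,m2) ✗  (s1,m5) ✓  (s1,m6) ✓  (s1,m8) ✓  (s1,m9) ✓  (s2,m1) ✓  (s2,m2) ✓  (s2,m4) ✓  (s3,m6) ✓  (s3,m7) ✓  (s3,m8) ✓  (s4,m4) ✓  (s4,m7) ✓  (s5,m5) ✓  (s5,m7) ✓  (s5,m8) ✓  (s5,m9) ✓
Counterexample: (s1,m2) is in made but fails the scope.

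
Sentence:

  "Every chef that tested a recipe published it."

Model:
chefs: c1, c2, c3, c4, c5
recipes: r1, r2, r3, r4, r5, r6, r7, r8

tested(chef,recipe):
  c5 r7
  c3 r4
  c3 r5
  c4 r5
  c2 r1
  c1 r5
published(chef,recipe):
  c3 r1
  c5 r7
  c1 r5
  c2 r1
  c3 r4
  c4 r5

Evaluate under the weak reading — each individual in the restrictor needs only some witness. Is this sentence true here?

"it" takes "a recipe" as antecedent — a donkey pronoun bound across the clause boundary.
Weak reading: every chef c with some tested-recipe has at least one tested-recipe r such that published(c,r).
Per chef: c1:✓  c2:✓  c3:✓  c4:✓  c5:✓
Every chef in the restrictor has a witness.

True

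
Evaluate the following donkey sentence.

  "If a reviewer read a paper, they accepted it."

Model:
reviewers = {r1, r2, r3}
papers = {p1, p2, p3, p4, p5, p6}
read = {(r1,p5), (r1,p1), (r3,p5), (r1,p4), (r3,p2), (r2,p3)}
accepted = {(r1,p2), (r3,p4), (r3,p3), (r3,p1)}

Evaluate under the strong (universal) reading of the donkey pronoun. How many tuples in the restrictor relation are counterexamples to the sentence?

6

"it" takes "a paper" as antecedent — a donkey pronoun bound across the clause boundary.
Strong reading: for every (r,p) with read(r,p), accepted(r,p).
Restrictor pairs: (r1,p1) ✗  (r1,p4) ✗  (r1,p5) ✗  (r2,p3) ✗  (r3,p2) ✗  (r3,p5) ✗
Counterexamples (restrictor pairs failing the scope): 6.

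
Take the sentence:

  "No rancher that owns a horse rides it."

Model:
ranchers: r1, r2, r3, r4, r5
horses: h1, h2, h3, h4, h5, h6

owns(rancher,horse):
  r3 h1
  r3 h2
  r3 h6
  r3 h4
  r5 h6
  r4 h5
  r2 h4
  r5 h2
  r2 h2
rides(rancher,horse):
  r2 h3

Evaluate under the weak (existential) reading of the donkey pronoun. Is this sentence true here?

True

"it" takes "a horse" as antecedent — a donkey pronoun bound across the clause boundary.
Truth condition: for no (r,h) with owns(r,h) does rides(r,h) hold.
Restrictor pairs — does the scope hold? (r2,h2):fails  (r2,h4):fails  (r3,h1):fails  (r3,h2):fails  (r3,h4):fails  (r3,h6):fails  (r4,h5):fails  (r5,h2):fails  (r5,h6):fails
Scope holds for no restrictor pair, so the sentence is true.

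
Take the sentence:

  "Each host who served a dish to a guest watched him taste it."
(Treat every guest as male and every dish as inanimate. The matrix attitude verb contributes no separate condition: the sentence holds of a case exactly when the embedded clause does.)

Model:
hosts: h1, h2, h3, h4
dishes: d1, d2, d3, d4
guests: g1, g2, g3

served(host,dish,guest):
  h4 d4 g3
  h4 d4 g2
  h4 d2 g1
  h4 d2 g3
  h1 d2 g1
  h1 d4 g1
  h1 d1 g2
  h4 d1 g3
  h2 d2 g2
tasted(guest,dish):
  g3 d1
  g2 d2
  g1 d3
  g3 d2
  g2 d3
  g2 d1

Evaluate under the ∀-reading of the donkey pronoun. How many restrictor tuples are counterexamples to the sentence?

5

"him" takes "a guest" as antecedent and "it" takes "a dish"; both are donkey pronouns co-varying with the restrictor.
Strong reading: for every (h,d,g) with served(h,d,g), tasted(g,d).
Restrictor triples: (h1,d1,g2)→tasted(g2,d1) ✓  (h1,d2,g1)→tasted(g1,d2) ✗  (h1,d4,g1)→tasted(g1,d4) ✗  (h2,d2,g2)→tasted(g2,d2) ✓  (h4,d1,g3)→tasted(g3,d1) ✓  (h4,d2,g1)→tasted(g1,d2) ✗  (h4,d2,g3)→tasted(g3,d2) ✓  (h4,d4,g2)→tasted(g2,d4) ✗  (h4,d4,g3)→tasted(g3,d4) ✗
Counterexamples (restrictor triples failing the scope): 5.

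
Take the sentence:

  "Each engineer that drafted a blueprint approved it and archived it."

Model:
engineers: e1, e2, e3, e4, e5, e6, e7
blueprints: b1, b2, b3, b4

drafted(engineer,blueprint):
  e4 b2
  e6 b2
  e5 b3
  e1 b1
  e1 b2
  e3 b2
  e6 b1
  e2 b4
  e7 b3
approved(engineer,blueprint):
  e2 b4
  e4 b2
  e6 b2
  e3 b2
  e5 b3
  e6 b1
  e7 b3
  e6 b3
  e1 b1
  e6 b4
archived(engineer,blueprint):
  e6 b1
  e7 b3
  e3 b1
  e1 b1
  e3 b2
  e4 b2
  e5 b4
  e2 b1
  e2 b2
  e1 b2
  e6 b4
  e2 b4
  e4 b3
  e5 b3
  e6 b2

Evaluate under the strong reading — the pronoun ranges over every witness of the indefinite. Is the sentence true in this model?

"it" takes "a blueprint" as antecedent — a donkey pronoun bound across the clause boundary.
Strong reading: for every (e,b) with drafted(e,b), approved(e,b) ∧ archived(e,b).
Restrictor pairs: (e1,b1) ✓  (e1,b2) ✗  (e2,b4) ✓  (e3,b2) ✓  (e4,b2) ✓  (e5,b3) ✓  (e6,b1) ✓  (e6,b2) ✓  (e7,b3) ✓
Counterexample: (e1,b2) is in drafted but fails the scope.

False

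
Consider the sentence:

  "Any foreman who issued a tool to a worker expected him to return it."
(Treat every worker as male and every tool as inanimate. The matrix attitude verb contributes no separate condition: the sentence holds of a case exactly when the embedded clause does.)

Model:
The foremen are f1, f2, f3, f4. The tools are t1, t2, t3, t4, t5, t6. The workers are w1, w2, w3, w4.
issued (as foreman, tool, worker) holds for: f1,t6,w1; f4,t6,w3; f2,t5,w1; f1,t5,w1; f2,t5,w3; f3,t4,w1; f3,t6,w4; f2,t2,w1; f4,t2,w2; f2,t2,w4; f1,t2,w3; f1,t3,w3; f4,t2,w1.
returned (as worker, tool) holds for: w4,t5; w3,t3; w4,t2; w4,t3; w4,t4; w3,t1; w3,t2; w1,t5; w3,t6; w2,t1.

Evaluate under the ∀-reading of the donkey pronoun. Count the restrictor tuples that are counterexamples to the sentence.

7

"him" takes "a worker" as antecedent and "it" takes "a tool"; both are donkey pronouns co-varying with the restrictor.
Strong reading: for every (f,t,w) with issued(f,t,w), returned(w,t).
Restrictor triples: (f1,t2,w3)→returned(w3,t2) ✓  (f1,t3,w3)→returned(w3,t3) ✓  (f1,t5,w1)→returned(w1,t5) ✓  (f1,t6,w1)→returned(w1,t6) ✗  (f2,t2,w1)→returned(w1,t2) ✗  (f2,t2,w4)→returned(w4,t2) ✓  (f2,t5,w1)→returned(w1,t5) ✓  (f2,t5,w3)→returned(w3,t5) ✗  (f3,t4,w1)→returned(w1,t4) ✗  (f3,t6,w4)→returned(w4,t6) ✗  (f4,t2,w1)→returned(w1,t2) ✗  (f4,t2,w2)→returned(w2,t2) ✗  (f4,t6,w3)→returned(w3,t6) ✓
Counterexamples (restrictor triples failing the scope): 7.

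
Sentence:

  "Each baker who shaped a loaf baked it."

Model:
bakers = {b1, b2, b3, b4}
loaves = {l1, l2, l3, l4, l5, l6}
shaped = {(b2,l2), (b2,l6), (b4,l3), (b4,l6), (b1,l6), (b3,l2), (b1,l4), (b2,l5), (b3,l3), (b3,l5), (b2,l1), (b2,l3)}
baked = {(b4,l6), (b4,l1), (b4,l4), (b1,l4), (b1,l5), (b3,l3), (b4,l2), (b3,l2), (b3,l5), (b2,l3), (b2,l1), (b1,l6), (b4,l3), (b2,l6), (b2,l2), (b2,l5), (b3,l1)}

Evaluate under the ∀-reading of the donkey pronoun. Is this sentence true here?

True

"it" takes "a loaf" as antecedent — a donkey pronoun bound across the clause boundary.
Strong reading: for every (b,l) with shaped(b,l), baked(b,l).
Restrictor pairs: (b1,l4) ✓  (b1,l6) ✓  (b2,l1) ✓  (b2,l2) ✓  (b2,l3) ✓  (b2,l5) ✓  (b2,l6) ✓  (b3,l2) ✓  (b3,l3) ✓  (b3,l5) ✓  (b4,l3) ✓  (b4,l6) ✓
Every restrictor pair satisfies the scope.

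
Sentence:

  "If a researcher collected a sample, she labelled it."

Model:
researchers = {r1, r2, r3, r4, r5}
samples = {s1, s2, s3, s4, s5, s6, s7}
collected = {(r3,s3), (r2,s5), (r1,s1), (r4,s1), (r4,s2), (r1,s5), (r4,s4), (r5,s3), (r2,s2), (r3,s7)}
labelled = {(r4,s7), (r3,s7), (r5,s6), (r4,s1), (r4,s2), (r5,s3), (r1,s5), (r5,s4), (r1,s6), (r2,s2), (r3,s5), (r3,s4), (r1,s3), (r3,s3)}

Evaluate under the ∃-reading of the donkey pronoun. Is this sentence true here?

True

"it" takes "a sample" as antecedent — a donkey pronoun bound across the clause boundary.
Weak reading: every researcher r with some collected-sample has at least one collected-sample s such that labelled(r,s).
Per researcher: r1:✓  r2:✓  r3:✓  r4:✓  r5:✓
Every researcher in the restrictor has a witness.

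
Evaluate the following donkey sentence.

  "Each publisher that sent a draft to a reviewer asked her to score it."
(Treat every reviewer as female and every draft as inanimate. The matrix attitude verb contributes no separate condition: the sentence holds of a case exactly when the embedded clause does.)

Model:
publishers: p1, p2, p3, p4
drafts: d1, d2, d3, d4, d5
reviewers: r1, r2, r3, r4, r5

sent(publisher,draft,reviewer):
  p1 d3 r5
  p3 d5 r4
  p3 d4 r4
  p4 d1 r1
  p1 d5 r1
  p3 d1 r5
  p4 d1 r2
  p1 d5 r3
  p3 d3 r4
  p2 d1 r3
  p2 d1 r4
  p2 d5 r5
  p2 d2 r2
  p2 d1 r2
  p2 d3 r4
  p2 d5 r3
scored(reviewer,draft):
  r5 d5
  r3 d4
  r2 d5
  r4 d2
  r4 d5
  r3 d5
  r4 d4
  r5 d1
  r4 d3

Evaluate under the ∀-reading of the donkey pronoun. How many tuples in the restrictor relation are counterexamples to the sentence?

"her" takes "a reviewer" as antecedent and "it" takes "a draft"; both are donkey pronouns co-varying with the restrictor.
Strong reading: for every (p,d,r) with sent(p,d,r), scored(r,d).
Restrictor triples: (p1,d3,r5)→scored(r5,d3) ✗  (p1,d5,r1)→scored(r1,d5) ✗  (p1,d5,r3)→scored(r3,d5) ✓  (p2,d1,r2)→scored(r2,d1) ✗  (p2,d1,r3)→scored(r3,d1) ✗  (p2,d1,r4)→scored(r4,d1) ✗  (p2,d2,r2)→scored(r2,d2) ✗  (p2,d3,r4)→scored(r4,d3) ✓  (p2,d5,r3)→scored(r3,d5) ✓  (p2,d5,r5)→scored(r5,d5) ✓  (p3,d1,r5)→scored(r5,d1) ✓  (p3,d3,r4)→scored(r4,d3) ✓  (p3,d4,r4)→scored(r4,d4) ✓  (p3,d5,r4)→scored(r4,d5) ✓  (p4,d1,r1)→scored(r1,d1) ✗  (p4,d1,r2)→scored(r2,d1) ✗
Counterexamples (restrictor triples failing the scope): 8.

8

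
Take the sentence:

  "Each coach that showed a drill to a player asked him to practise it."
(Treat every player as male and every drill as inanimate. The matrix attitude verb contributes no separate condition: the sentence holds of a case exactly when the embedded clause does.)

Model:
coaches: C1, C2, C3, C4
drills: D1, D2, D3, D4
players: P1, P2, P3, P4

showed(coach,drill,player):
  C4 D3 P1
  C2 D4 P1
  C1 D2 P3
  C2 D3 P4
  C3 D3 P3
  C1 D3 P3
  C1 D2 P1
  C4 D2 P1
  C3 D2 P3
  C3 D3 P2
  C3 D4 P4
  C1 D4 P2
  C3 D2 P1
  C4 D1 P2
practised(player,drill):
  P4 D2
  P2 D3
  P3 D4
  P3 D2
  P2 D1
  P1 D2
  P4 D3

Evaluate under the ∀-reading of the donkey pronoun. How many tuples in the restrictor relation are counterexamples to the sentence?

"him" takes "a player" as antecedent and "it" takes "a drill"; both are donkey pronouns co-varying with the restrictor.
Strong reading: for every (c,d,p) with showed(c,d,p), practised(p,d).
Restrictor triples: (C1,D2,P1)→practised(P1,D2) ✓  (C1,D2,P3)→practised(P3,D2) ✓  (C1,D3,P3)→practised(P3,D3) ✗  (C1,D4,P2)→practised(P2,D4) ✗  (C2,D3,P4)→practised(P4,D3) ✓  (C2,D4,P1)→practised(P1,D4) ✗  (C3,D2,P1)→practised(P1,D2) ✓  (C3,D2,P3)→practised(P3,D2) ✓  (C3,D3,P2)→practised(P2,D3) ✓  (C3,D3,P3)→practised(P3,D3) ✗  (C3,D4,P4)→practised(P4,D4) ✗  (C4,D1,P2)→practised(P2,D1) ✓  (C4,D2,P1)→practised(P1,D2) ✓  (C4,D3,P1)→practised(P1,D3) ✗
Counterexamples (restrictor triples failing the scope): 6.

6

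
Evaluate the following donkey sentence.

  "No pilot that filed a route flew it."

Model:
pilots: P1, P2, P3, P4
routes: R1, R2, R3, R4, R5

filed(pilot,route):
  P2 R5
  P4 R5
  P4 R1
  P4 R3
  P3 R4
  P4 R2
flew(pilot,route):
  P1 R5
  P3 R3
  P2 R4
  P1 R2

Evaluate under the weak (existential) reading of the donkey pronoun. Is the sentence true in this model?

"it" takes "a route" as antecedent — a donkey pronoun bound across the clause boundary.
Truth condition: for no (p,r) with filed(p,r) does flew(p,r) hold.
Restrictor pairs — does the scope hold? (P2,R5):fails  (P3,R4):fails  (P4,R1):fails  (P4,R2):fails  (P4,R3):fails  (P4,R5):fails
Scope holds for no restrictor pair, so the sentence is true.

True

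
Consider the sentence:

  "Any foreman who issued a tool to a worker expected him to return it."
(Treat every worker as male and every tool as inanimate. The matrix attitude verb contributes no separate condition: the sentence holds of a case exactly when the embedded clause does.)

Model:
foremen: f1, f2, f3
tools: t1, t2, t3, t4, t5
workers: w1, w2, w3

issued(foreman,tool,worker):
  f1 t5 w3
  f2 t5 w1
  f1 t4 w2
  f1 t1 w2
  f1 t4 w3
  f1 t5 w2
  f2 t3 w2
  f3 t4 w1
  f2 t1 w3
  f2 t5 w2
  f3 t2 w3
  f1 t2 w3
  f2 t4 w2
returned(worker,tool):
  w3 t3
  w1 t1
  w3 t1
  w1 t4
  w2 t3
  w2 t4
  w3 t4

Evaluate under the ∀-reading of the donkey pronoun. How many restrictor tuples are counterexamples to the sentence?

7

"him" takes "a worker" as antecedent and "it" takes "a tool"; both are donkey pronouns co-varying with the restrictor.
Strong reading: for every (f,t,w) with issued(f,t,w), returned(w,t).
Restrictor triples: (f1,t1,w2)→returned(w2,t1) ✗  (f1,t2,w3)→returned(w3,t2) ✗  (f1,t4,w2)→returned(w2,t4) ✓  (f1,t4,w3)→returned(w3,t4) ✓  (f1,t5,w2)→returned(w2,t5) ✗  (f1,t5,w3)→returned(w3,t5) ✗  (f2,t1,w3)→returned(w3,t1) ✓  (f2,t3,w2)→returned(w2,t3) ✓  (f2,t4,w2)→returned(w2,t4) ✓  (f2,t5,w1)→returned(w1,t5) ✗  (f2,t5,w2)→returned(w2,t5) ✗  (f3,t2,w3)→returned(w3,t2) ✗  (f3,t4,w1)→returned(w1,t4) ✓
Counterexamples (restrictor triples failing the scope): 7.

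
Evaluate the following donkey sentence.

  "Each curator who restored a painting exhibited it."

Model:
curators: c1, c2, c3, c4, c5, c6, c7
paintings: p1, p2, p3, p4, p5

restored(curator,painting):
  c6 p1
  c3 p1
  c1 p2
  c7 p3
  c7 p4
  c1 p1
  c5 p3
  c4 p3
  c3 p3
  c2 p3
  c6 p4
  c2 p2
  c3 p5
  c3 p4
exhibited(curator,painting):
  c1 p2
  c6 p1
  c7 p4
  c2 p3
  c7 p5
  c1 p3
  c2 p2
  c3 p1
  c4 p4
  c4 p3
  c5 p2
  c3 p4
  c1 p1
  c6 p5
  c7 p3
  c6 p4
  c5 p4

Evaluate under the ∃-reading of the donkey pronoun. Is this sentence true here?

"it" takes "a painting" as antecedent — a donkey pronoun bound across the clause boundary.
Weak reading: every curator c with some restored-painting has at least one restored-painting p such that exhibited(c,p).
Per curator: c1:✓  c2:✓  c3:✓  c4:✓  c5:✗  c6:✓  c7:✓
c5 has no witness among its restored-paintings.

False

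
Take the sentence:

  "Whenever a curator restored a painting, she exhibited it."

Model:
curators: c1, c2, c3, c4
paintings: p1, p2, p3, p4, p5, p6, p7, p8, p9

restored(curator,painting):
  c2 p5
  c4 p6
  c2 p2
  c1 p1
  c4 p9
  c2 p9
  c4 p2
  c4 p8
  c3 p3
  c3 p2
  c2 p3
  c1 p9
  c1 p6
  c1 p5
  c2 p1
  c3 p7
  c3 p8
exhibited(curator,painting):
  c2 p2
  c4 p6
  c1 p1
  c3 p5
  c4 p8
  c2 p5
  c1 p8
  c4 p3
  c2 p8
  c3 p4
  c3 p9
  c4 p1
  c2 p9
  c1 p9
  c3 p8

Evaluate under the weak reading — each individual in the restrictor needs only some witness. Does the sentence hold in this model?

True

"it" takes "a painting" as antecedent — a donkey pronoun bound across the clause boundary.
Weak reading: every curator c with some restored-painting has at least one restored-painting p such that exhibited(c,p).
Per curator: c1:✓  c2:✓  c3:✓  c4:✓
Every curator in the restrictor has a witness.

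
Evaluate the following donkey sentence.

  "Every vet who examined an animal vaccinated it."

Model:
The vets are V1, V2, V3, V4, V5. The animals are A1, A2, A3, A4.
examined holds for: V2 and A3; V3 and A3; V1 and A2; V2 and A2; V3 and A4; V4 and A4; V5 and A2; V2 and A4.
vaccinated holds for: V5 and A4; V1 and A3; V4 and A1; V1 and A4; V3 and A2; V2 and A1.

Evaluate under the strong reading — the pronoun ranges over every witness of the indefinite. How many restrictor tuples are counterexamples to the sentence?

"it" takes "an animal" as antecedent — a donkey pronoun bound across the clause boundary.
Strong reading: for every (v,a) with examined(v,a), vaccinated(v,a).
Restrictor pairs: (V1,A2) ✗  (V2,A2) ✗  (V2,A3) ✗  (V2,A4) ✗  (V3,A3) ✗  (V3,A4) ✗  (V4,A4) ✗  (V5,A2) ✗
Counterexamples (restrictor pairs failing the scope): 8.

8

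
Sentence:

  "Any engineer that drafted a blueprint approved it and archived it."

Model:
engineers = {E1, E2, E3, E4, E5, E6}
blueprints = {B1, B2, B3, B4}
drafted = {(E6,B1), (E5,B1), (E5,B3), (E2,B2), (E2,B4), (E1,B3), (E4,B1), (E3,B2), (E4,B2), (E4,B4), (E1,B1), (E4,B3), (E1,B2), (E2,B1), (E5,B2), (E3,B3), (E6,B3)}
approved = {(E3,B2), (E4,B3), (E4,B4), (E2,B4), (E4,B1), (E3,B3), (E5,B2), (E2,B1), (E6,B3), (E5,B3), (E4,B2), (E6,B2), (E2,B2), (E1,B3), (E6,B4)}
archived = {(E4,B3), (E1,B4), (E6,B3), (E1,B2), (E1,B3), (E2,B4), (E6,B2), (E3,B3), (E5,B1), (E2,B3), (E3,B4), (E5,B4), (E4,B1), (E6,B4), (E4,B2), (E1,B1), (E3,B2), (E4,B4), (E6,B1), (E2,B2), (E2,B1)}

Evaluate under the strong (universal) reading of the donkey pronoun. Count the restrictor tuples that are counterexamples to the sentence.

"it" takes "a blueprint" as antecedent — a donkey pronoun bound across the clause boundary.
Strong reading: for every (e,b) with drafted(e,b), approved(e,b) ∧ archived(e,b).
Restrictor pairs: (E1,B1) ✗  (E1,B2) ✗  (E1,B3) ✓  (E2,B1) ✓  (E2,B2) ✓  (E2,B4) ✓  (E3,B2) ✓  (E3,B3) ✓  (E4,B1) ✓  (E4,B2) ✓  (E4,B3) ✓  (E4,B4) ✓  (E5,B1) ✗  (E5,B2) ✗  (E5,B3) ✗  (E6,B1) ✗  (E6,B3) ✓
Counterexamples (restrictor pairs failing the scope): 6.

6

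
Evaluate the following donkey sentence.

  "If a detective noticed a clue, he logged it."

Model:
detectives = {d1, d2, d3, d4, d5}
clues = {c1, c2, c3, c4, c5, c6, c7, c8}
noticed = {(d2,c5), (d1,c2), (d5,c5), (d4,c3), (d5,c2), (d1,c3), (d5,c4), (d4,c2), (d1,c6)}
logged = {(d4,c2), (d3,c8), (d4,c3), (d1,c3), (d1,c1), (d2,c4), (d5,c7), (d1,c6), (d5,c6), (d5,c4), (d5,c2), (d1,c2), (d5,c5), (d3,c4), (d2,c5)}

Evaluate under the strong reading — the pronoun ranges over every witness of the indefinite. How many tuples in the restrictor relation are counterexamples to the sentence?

0

"it" takes "a clue" as antecedent — a donkey pronoun bound across the clause boundary.
Strong reading: for every (d,c) with noticed(d,c), logged(d,c).
Restrictor pairs: (d1,c2) ✓  (d1,c3) ✓  (d1,c6) ✓  (d2,c5) ✓  (d4,c2) ✓  (d4,c3) ✓  (d5,c2) ✓  (d5,c4) ✓  (d5,c5) ✓
Counterexamples (restrictor pairs failing the scope): 0.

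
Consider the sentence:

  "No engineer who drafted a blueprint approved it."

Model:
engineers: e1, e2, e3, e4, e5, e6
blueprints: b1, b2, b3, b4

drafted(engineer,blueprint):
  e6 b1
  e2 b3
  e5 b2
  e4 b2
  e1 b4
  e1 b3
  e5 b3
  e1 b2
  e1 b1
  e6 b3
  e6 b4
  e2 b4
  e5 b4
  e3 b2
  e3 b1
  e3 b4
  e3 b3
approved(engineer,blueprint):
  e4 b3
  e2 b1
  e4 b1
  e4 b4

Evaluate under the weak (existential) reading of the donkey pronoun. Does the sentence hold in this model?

"it" takes "a blueprint" as antecedent — a donkey pronoun bound across the clause boundary.
Truth condition: for no (e,b) with drafted(e,b) does approved(e,b) hold.
Restrictor pairs — does the scope hold? (e1,b1):fails  (e1,b2):fails  (e1,b3):fails  (e1,b4):fails  (e2,b3):fails  (e2,b4):fails  (e3,b1):fails  (e3,b2):fails  (e3,b3):fails  (e3,b4):fails  (e4,b2):fails  (e5,b2):fails  (e5,b3):fails  (e5,b4):fails  (e6,b1):fails  (e6,b3):fails  (e6,b4):fails
Scope holds for no restrictor pair, so the sentence is true.

True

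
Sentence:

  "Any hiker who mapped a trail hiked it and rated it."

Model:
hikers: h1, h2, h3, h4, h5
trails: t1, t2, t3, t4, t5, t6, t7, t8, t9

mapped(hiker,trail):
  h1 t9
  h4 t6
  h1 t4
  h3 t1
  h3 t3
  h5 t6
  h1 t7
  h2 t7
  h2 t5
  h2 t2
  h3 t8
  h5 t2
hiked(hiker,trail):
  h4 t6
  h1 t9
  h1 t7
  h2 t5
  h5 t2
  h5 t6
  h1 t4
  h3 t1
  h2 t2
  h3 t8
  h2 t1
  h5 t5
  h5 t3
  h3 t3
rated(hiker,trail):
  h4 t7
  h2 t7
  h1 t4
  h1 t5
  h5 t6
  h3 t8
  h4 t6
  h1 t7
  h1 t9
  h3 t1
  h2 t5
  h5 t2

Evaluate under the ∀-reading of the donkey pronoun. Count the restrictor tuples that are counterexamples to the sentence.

"it" takes "a trail" as antecedent — a donkey pronoun bound across the clause boundary.
Strong reading: for every (h,t) with mapped(h,t), hiked(h,t) ∧ rated(h,t).
Restrictor pairs: (h1,t4) ✓  (h1,t7) ✓  (h1,t9) ✓  (h2,t2) ✗  (h2,t5) ✓  (h2,t7) ✗  (h3,t1) ✓  (h3,t3) ✗  (h3,t8) ✓  (h4,t6) ✓  (h5,t2) ✓  (h5,t6) ✓
Counterexamples (restrictor pairs failing the scope): 3.

3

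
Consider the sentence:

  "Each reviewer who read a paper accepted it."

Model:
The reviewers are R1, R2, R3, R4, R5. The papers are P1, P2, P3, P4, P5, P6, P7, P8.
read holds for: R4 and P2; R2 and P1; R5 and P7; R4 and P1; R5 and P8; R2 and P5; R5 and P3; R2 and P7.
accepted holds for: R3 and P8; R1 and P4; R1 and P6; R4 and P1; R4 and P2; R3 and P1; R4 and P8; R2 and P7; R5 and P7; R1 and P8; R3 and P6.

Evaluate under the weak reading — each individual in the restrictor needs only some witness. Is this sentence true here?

True

"it" takes "a paper" as antecedent — a donkey pronoun bound across the clause boundary.
Weak reading: every reviewer r with some read-paper has at least one read-paper p such that accepted(r,p).
Per reviewer: R2:✓  R4:✓  R5:✓
Every reviewer in the restrictor has a witness.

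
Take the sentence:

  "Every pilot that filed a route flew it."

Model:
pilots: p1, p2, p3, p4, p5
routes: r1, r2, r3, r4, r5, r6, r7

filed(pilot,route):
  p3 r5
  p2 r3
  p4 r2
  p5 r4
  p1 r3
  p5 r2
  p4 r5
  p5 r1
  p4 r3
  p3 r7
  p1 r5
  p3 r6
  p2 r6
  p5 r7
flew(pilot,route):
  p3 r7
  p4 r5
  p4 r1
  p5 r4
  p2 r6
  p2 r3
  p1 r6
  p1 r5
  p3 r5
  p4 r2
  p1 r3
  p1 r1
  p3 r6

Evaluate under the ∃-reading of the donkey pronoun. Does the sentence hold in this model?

True

"it" takes "a route" as antecedent — a donkey pronoun bound across the clause boundary.
Weak reading: every pilot p with some filed-route has at least one filed-route r such that flew(p,r).
Per pilot: p1:✓  p2:✓  p3:✓  p4:✓  p5:✓
Every pilot in the restrictor has a witness.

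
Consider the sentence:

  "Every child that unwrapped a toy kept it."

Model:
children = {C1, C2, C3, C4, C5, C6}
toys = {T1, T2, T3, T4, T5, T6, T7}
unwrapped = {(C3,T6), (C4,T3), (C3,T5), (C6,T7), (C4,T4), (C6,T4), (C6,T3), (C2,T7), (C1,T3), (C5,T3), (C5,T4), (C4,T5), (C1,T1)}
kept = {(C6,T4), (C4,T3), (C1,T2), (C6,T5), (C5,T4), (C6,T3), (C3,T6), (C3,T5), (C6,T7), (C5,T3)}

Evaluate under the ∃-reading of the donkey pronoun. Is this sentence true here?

False

"it" takes "a toy" as antecedent — a donkey pronoun bound across the clause boundary.
Weak reading: every child c with some unwrapped-toy has at least one unwrapped-toy t such that kept(c,t).
Per child: C1:✗  C2:✗  C3:✓  C4:✓  C5:✓  C6:✓
C1 has no witness among its unwrapped-toys.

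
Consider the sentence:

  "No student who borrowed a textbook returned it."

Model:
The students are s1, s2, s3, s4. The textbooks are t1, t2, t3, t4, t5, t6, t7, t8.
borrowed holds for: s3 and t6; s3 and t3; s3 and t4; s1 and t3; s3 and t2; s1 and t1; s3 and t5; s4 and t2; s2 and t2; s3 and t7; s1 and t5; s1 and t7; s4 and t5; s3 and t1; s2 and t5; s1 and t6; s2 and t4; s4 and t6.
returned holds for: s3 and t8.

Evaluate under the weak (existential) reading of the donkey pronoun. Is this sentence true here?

"it" takes "a textbook" as antecedent — a donkey pronoun bound across the clause boundary.
Truth condition: for no (s,t) with borrowed(s,t) does returned(s,t) hold.
Restrictor pairs — does the scope hold? (s1,t1):fails  (s1,t3):fails  (s1,t5):fails  (s1,t6):fails  (s1,t7):fails  (s2,t2):fails  (s2,t4):fails  (s2,t5):fails  (s3,t1):fails  (s3,t2):fails  (s3,t3):fails  (s3,t4):fails  (s3,t5):fails  (s3,t6):fails  (s3,t7):fails  (s4,t2):fails  (s4,t5):fails  (s4,t6):fails
Scope holds for no restrictor pair, so the sentence is true.

True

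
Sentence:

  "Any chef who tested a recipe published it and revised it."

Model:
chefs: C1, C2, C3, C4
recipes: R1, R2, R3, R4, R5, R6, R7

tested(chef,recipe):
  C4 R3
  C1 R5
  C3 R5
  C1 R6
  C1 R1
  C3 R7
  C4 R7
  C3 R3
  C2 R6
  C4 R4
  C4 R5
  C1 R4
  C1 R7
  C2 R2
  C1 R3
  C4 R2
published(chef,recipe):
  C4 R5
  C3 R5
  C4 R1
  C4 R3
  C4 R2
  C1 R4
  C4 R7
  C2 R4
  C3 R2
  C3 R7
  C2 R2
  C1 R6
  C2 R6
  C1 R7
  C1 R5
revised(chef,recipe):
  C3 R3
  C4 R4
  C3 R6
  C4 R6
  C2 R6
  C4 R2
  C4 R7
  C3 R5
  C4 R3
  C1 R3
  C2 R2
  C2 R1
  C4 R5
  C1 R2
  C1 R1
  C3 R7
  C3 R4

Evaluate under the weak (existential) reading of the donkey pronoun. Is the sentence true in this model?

False

"it" takes "a recipe" as antecedent — a donkey pronoun bound across the clause boundary.
Weak reading: every chef c with some tested-recipe has at least one tested-recipe r such that published(c,r) ∧ revised(c,r).
Per chef: C1:✗  C2:✓  C3:✓  C4:✓
C1 has no witness among its tested-recipes.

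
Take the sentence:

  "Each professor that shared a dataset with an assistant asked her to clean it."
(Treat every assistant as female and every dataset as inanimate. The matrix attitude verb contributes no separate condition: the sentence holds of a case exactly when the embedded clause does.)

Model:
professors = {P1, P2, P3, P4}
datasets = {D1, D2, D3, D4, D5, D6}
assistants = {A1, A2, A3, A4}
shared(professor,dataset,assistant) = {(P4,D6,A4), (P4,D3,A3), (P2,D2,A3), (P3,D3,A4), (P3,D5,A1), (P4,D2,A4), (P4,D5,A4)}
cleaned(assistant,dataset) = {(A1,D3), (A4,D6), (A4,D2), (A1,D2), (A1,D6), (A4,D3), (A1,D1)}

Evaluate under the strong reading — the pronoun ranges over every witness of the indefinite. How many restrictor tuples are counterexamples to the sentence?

"her" takes "an assistant" as antecedent and "it" takes "a dataset"; both are donkey pronouns co-varying with the restrictor.
Strong reading: for every (p,d,a) with shared(p,d,a), cleaned(a,d).
Restrictor triples: (P2,D2,A3)→cleaned(A3,D2) ✗  (P3,D3,A4)→cleaned(A4,D3) ✓  (P3,D5,A1)→cleaned(A1,D5) ✗  (P4,D2,A4)→cleaned(A4,D2) ✓  (P4,D3,A3)→cleaned(A3,D3) ✗  (P4,D5,A4)→cleaned(A4,D5) ✗  (P4,D6,A4)→cleaned(A4,D6) ✓
Counterexamples (restrictor triples failing the scope): 4.

4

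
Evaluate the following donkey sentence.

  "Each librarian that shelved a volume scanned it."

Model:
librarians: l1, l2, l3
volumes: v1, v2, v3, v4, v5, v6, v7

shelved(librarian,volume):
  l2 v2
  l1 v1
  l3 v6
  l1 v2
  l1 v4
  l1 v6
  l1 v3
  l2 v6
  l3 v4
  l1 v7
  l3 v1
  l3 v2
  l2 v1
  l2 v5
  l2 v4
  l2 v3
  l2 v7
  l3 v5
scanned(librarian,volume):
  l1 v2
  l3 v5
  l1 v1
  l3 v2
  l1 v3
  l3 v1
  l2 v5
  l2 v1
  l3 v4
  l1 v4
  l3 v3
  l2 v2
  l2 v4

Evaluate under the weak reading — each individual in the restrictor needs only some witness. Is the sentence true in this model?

True

"it" takes "a volume" as antecedent — a donkey pronoun bound across the clause boundary.
Weak reading: every librarian l with some shelved-volume has at least one shelved-volume v such that scanned(l,v).
Per librarian: l1:✓  l2:✓  l3:✓
Every librarian in the restrictor has a witness.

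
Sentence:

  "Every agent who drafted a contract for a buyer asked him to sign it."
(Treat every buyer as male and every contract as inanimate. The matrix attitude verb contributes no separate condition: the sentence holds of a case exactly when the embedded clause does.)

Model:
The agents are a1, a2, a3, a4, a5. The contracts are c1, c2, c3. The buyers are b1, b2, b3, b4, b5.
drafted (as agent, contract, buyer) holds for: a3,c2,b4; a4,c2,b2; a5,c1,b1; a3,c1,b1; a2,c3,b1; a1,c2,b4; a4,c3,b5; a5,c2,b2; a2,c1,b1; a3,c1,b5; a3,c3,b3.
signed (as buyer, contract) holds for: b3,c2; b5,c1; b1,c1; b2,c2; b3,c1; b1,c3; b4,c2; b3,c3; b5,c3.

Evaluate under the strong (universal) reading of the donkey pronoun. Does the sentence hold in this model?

True

"him" takes "a buyer" as antecedent and "it" takes "a contract"; both are donkey pronouns co-varying with the restrictor.
Strong reading: for every (a,c,b) with drafted(a,c,b), signed(b,c).
Restrictor triples: (a1,c2,b4)→signed(b4,c2) ✓  (a2,c1,b1)→signed(b1,c1) ✓  (a2,c3,b1)→signed(b1,c3) ✓  (a3,c1,b1)→signed(b1,c1) ✓  (a3,c1,b5)→signed(b5,c1) ✓  (a3,c2,b4)→signed(b4,c2) ✓  (a3,c3,b3)→signed(b3,c3) ✓  (a4,c2,b2)→signed(b2,c2) ✓  (a4,c3,b5)→signed(b5,c3) ✓  (a5,c1,b1)→signed(b1,c1) ✓  (a5,c2,b2)→signed(b2,c2) ✓
Every restrictor triple satisfies the scope.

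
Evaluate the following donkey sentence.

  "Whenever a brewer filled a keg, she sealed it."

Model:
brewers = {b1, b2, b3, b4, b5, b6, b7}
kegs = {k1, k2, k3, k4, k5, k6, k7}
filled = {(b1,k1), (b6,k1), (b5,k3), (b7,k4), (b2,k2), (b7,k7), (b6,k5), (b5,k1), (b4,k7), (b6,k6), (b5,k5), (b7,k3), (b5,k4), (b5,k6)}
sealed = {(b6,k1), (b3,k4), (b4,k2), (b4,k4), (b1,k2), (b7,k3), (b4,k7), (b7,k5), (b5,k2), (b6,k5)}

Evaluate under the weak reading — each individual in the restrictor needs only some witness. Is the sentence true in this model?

"it" takes "a keg" as antecedent — a donkey pronoun bound across the clause boundary.
Weak reading: every brewer b with some filled-keg has at least one filled-keg k such that sealed(b,k).
Per brewer: b1:✗  b2:✗  b4:✓  b5:✗  b6:✓  b7:✓
b1 has no witness among its filled-kegs.

False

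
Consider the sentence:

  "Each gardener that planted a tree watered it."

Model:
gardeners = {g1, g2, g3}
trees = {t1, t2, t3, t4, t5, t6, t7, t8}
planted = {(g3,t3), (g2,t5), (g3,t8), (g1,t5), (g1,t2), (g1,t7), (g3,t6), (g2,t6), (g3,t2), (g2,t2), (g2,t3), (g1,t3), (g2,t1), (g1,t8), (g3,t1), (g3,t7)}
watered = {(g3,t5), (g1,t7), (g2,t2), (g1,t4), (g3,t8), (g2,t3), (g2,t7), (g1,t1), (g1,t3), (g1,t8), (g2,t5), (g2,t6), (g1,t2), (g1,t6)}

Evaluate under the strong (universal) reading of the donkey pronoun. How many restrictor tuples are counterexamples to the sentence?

7

"it" takes "a tree" as antecedent — a donkey pronoun bound across the clause boundary.
Strong reading: for every (g,t) with planted(g,t), watered(g,t).
Restrictor pairs: (g1,t2) ✓  (g1,t3) ✓  (g1,t5) ✗  (g1,t7) ✓  (g1,t8) ✓  (g2,t1) ✗  (g2,t2) ✓  (g2,t3) ✓  (g2,t5) ✓  (g2,t6) ✓  (g3,t1) ✗  (g3,t2) ✗  (g3,t3) ✗  (g3,t6) ✗  (g3,t7) ✗  (g3,t8) ✓
Counterexamples (restrictor pairs failing the scope): 7.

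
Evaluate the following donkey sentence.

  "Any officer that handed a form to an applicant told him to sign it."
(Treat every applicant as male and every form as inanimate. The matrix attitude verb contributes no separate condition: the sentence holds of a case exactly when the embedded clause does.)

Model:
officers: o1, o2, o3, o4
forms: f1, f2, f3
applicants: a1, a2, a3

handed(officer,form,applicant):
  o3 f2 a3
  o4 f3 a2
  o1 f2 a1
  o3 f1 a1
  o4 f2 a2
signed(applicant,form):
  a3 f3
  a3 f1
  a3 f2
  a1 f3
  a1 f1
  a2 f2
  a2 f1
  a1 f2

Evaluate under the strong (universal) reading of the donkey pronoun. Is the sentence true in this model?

False

"him" takes "an applicant" as antecedent and "it" takes "a form"; both are donkey pronouns co-varying with the restrictor.
Strong reading: for every (o,f,a) with handed(o,f,a), signed(a,f).
Restrictor triples: (o1,f2,a1)→signed(a1,f2) ✓  (o3,f1,a1)→signed(a1,f1) ✓  (o3,f2,a3)→signed(a3,f2) ✓  (o4,f2,a2)→signed(a2,f2) ✓  (o4,f3,a2)→signed(a2,f3) ✗
Counterexample: (o4,f3,a2) — signed(a2,f3) does not hold.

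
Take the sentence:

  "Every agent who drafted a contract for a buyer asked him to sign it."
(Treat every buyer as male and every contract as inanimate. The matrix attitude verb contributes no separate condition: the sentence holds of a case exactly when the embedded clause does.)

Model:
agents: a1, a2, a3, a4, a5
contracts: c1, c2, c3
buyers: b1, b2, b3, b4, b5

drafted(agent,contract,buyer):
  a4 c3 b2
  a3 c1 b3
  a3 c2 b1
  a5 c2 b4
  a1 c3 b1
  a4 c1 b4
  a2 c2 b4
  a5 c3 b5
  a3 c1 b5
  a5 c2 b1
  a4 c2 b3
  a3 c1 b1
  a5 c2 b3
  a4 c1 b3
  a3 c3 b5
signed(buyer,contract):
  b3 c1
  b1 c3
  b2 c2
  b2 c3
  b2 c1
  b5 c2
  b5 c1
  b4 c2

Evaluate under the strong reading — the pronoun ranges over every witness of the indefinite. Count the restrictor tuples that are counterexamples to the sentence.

8

"him" takes "a buyer" as antecedent and "it" takes "a contract"; both are donkey pronouns co-varying with the restrictor.
Strong reading: for every (a,c,b) with drafted(a,c,b), signed(b,c).
Restrictor triples: (a1,c3,b1)→signed(b1,c3) ✓  (a2,c2,b4)→signed(b4,c2) ✓  (a3,c1,b1)→signed(b1,c1) ✗  (a3,c1,b3)→signed(b3,c1) ✓  (a3,c1,b5)→signed(b5,c1) ✓  (a3,c2,b1)→signed(b1,c2) ✗  (a3,c3,b5)→signed(b5,c3) ✗  (a4,c1,b3)→signed(b3,c1) ✓  (a4,c1,b4)→signed(b4,c1) ✗  (a4,c2,b3)→signed(b3,c2) ✗  (a4,c3,b2)→signed(b2,c3) ✓  (a5,c2,b1)→signed(b1,c2) ✗  (a5,c2,b3)→signed(b3,c2) ✗  (a5,c2,b4)→signed(b4,c2) ✓  (a5,c3,b5)→signed(b5,c3) ✗
Counterexamples (restrictor triples failing the scope): 8.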